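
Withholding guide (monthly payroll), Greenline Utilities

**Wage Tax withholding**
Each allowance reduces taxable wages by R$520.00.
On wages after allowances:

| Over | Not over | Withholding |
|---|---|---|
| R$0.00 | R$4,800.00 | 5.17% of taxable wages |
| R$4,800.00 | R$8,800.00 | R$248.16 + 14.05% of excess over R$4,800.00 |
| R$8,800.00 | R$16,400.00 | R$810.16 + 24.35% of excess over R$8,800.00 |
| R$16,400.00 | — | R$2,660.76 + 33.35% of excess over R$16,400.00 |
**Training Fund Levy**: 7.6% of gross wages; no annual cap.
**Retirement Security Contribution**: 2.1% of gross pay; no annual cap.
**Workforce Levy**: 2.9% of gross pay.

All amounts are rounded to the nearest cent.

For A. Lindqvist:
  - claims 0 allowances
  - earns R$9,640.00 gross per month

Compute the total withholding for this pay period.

R$2,229.34

Wage Tax: taxable = R$9,640.00
  R$810.16 + 24.35% × (R$9,640.00 − R$8,800.00) = R$810.16 + 24.35% × R$840.00 = R$1,014.70
Training Fund Levy: 7.6% × R$9,640.00 = R$732.64
Retirement Security Contribution: 2.1% × R$9,640.00 = R$202.44
Workforce Levy: 2.9% × R$9,640.00 = R$279.56
Total: R$1,014.70 + R$732.64 + R$202.44 + R$279.56 = R$2,229.34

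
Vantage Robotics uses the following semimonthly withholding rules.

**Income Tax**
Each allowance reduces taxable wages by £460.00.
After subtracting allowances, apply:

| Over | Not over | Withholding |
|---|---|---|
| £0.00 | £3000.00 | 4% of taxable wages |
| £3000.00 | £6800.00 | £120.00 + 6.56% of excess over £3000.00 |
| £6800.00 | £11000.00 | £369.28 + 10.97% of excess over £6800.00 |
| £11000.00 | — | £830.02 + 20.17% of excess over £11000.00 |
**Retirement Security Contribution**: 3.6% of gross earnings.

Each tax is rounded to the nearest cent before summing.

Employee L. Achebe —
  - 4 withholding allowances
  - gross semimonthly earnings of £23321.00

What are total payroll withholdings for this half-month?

Income Tax: taxable = £23321.00 − 4×£460.00 = £21481.00
  £830.02 + 20.17% × (£21481.00 − £11000.00) = £830.02 + 20.17% × £10481.00 = £2944.04
Retirement Security Contribution: 3.6% × £23321.00 = £839.56
Total: £2944.04 + £839.56 = £3783.60

£3783.60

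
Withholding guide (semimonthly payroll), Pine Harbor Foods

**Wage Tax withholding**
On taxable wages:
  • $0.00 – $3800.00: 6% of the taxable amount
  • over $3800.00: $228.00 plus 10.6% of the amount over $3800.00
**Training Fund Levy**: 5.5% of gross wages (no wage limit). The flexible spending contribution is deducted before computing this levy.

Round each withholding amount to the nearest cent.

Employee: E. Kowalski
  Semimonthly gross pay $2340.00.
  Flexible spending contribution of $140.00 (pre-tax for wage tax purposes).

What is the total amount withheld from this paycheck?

Wage Tax: taxable = $2340.00 − $140.00 = $2200.00
  6% × $2200.00 = $132.00
Training Fund Levy: 5.5% × $2200.00 = $121.00
Total: $132.00 + $121.00 = $253.00

$253.00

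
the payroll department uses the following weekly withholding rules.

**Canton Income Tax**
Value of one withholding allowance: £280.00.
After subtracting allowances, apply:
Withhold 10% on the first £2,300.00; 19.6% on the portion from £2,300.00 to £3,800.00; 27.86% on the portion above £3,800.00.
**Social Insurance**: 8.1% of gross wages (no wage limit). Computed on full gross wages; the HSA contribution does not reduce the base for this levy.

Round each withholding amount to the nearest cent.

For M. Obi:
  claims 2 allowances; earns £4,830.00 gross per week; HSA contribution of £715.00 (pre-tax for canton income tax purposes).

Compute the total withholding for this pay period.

Canton Income Tax: taxable = £4,830.00 − £715.00 − 2×£280.00 = £3,555.00
  £230.00 + 19.6% × (£3,555.00 − £2,300.00) = £230.00 + 19.6% × £1,255.00 = £475.98
Social Insurance: 8.1% × £4,830.00 = £391.23
Total: £475.98 + £391.23 = £867.21

£867.21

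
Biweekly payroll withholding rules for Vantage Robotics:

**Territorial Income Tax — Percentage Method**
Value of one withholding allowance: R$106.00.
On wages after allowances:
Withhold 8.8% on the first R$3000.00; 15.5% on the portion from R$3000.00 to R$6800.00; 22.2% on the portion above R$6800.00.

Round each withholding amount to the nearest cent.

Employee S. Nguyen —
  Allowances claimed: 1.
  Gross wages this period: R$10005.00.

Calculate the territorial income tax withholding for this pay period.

R$1540.98

Territorial Income Tax: taxable = R$10005.00 − 1×R$106.00 = R$9899.00
  R$853.00 + 22.2% × (R$9899.00 − R$6800.00) = R$853.00 + 22.2% × R$3099.00 = R$1540.98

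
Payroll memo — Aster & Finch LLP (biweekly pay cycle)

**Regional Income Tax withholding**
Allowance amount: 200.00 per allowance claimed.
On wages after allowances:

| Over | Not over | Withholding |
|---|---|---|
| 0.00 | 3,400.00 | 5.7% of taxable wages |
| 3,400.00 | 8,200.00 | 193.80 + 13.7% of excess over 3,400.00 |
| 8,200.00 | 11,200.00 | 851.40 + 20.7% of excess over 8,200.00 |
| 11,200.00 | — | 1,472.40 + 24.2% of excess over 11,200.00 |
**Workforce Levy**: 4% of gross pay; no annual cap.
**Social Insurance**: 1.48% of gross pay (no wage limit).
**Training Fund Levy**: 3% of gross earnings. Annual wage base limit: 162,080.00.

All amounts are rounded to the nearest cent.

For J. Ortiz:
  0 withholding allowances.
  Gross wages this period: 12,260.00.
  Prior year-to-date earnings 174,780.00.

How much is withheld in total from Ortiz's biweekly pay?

2,400.77

Regional Income Tax: taxable = 12,260.00
  1,472.40 + 24.2% × (12,260.00 − 11,200.00) = 1,472.40 + 24.2% × 1,060.00 = 1,728.92
Workforce Levy: 4% × 12,260.00 = 490.40
Social Insurance: 1.48% × 12,260.00 = 181.45
Training Fund Levy: YTD 174,780.00 ≥ cap 162,080.00 → 0.00
Total: 1,728.92 + 490.40 + 181.45 + 0.00 = 2,400.77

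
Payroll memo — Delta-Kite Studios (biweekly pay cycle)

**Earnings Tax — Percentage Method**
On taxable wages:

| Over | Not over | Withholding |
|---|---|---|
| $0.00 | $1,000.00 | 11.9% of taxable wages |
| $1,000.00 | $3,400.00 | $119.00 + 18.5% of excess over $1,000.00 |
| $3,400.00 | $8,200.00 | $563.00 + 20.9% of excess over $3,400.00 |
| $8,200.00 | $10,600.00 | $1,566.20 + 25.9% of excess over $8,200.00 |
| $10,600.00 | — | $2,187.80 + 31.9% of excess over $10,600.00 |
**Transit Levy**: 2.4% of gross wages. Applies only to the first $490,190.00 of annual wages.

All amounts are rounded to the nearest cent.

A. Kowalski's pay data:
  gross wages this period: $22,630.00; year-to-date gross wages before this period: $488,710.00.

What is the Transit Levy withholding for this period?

Transit Levy: cap $490,190.00 − YTD $488,710.00 = $1,480.00 subject; 2.4% × $1,480.00 = $35.52

$35.52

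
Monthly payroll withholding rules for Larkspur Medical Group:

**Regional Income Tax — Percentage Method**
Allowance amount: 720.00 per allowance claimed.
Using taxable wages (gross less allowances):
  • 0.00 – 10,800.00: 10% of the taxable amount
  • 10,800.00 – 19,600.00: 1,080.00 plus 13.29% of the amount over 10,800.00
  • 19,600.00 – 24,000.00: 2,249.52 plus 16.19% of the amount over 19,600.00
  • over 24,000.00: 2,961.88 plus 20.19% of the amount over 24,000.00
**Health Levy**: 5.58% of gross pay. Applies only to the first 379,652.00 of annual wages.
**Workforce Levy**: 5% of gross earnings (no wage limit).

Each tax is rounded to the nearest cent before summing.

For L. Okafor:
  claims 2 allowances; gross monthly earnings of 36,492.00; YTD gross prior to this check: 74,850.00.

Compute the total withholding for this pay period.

9,054.13

Regional Income Tax: taxable = 36,492.00 − 2×720.00 = 35,052.00
  2,961.88 + 20.19% × (35,052.00 − 24,000.00) = 2,961.88 + 20.19% × 11,052.00 = 5,193.28
Health Levy: 5.58% × 36,492.00 = 2,036.25
Workforce Levy: 5% × 36,492.00 = 1,824.60
Total: 5,193.28 + 2,036.25 + 1,824.60 = 9,054.13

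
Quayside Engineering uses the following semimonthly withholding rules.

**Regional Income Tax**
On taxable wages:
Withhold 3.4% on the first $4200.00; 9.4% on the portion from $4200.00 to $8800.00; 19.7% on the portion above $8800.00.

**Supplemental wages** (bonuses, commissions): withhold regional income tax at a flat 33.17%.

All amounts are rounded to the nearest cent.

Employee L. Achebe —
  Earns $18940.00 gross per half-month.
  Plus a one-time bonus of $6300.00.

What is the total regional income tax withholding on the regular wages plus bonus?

Regional Income Tax: taxable = $18940.00
  $575.20 + 19.7% × ($18940.00 − $8800.00) = $575.20 + 19.7% × $10140.00 = $2572.78
Supplemental (33.17% flat on bonus): 33.17% × $6300.00 = $2089.71
Total regional income tax: $2572.78 + $2089.71 = $4662.49

$4662.49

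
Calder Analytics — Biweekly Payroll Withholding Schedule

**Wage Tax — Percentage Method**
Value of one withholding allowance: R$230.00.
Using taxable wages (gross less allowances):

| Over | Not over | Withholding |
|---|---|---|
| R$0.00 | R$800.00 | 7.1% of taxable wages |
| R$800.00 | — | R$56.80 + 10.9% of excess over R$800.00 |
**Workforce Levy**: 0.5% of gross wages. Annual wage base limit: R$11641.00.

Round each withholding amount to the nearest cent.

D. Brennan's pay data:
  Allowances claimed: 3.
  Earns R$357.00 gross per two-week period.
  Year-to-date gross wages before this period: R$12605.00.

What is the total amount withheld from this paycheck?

R$0.00

Wage Tax: taxable = R$357.00 − 3×R$230.00 = R$-333.00
  Taxable ≤ 0 → R$0.00
Workforce Levy: YTD R$12605.00 ≥ cap R$11641.00 → R$0.00
Total: R$0.00 + R$0.00 = R$0.00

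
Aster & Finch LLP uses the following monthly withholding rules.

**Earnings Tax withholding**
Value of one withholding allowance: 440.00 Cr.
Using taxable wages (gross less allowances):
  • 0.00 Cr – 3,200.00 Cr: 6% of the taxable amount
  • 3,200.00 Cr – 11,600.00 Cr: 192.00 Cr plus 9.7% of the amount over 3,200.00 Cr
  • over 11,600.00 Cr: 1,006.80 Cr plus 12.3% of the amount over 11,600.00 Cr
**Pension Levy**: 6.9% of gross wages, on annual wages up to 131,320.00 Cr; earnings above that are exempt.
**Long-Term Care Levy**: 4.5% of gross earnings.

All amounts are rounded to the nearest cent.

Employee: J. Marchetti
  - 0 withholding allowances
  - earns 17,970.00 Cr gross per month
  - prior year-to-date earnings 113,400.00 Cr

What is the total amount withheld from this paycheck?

3,835.44 Cr

Earnings Tax: taxable = 17,970.00 Cr
  1,006.80 Cr + 12.3% × (17,970.00 Cr − 11,600.00 Cr) = 1,006.80 Cr + 12.3% × 6,370.00 Cr = 1,790.31 Cr
Pension Levy: cap 131,320.00 Cr − YTD 113,400.00 Cr = 17,920.00 Cr subject; 6.9% × 17,920.00 Cr = 1,236.48 Cr
Long-Term Care Levy: 4.5% × 17,970.00 Cr = 808.65 Cr
Total: 1,790.31 Cr + 1,236.48 Cr + 808.65 Cr = 3,835.44 Cr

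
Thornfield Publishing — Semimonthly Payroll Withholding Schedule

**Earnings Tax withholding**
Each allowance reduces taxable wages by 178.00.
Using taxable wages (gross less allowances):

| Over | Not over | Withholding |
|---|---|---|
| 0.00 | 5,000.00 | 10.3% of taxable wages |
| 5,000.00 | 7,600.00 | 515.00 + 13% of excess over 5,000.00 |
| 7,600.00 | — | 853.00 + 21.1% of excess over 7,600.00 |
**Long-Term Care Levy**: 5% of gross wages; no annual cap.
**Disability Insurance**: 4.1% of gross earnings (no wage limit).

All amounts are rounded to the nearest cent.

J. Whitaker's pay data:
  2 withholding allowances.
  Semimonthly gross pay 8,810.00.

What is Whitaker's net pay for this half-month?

6,975.10

Earnings Tax: taxable = 8,810.00 − 2×178.00 = 8,454.00
  853.00 + 21.1% × (8,454.00 − 7,600.00) = 853.00 + 21.1% × 854.00 = 1,033.19
Long-Term Care Levy: 5% × 8,810.00 = 440.50
Disability Insurance: 4.1% × 8,810.00 = 361.21
Total withheld: 1,033.19 + 440.50 + 361.21 = 1,834.90
Net pay: 8,810.00 − 1,834.90 = 6,975.10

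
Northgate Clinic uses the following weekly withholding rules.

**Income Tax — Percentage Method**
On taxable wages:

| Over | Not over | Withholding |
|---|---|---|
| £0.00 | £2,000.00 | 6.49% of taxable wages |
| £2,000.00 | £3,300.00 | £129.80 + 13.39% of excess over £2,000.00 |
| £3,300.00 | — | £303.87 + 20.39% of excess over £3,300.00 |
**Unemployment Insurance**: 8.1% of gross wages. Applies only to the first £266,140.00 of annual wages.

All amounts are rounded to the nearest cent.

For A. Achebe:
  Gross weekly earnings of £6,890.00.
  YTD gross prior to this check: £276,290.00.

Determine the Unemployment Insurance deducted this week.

£0.00

Unemployment Insurance: YTD £276,290.00 ≥ cap £266,140.00 → £0.00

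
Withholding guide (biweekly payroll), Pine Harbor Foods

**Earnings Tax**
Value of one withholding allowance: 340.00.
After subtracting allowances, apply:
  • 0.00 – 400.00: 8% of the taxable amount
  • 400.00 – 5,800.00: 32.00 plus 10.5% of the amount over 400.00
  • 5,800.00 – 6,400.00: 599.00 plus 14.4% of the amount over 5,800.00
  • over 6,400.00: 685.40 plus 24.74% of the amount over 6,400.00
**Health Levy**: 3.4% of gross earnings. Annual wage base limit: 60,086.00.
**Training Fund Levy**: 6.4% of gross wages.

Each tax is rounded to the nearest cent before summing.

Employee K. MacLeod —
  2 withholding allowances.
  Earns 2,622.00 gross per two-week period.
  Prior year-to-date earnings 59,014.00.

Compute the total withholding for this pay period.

Earnings Tax: taxable = 2,622.00 − 2×340.00 = 1,942.00
  32.00 + 10.5% × (1,942.00 − 400.00) = 32.00 + 10.5% × 1,542.00 = 193.91
Health Levy: cap 60,086.00 − YTD 59,014.00 = 1,072.00 subject; 3.4% × 1,072.00 = 36.45
Training Fund Levy: 6.4% × 2,622.00 = 167.81
Total: 193.91 + 36.45 + 167.81 = 398.17

398.17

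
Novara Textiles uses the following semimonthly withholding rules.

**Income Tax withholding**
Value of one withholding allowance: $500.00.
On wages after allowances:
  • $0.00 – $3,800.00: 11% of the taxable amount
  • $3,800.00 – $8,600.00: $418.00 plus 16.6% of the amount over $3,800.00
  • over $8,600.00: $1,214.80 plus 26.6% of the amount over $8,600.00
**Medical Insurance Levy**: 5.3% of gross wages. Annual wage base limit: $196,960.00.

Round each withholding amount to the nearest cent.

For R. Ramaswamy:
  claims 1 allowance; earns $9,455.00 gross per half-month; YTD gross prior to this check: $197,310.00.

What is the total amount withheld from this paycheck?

$1,309.23

Income Tax: taxable = $9,455.00 − 1×$500.00 = $8,955.00
  $1,214.80 + 26.6% × ($8,955.00 − $8,600.00) = $1,214.80 + 26.6% × $355.00 = $1,309.23
Medical Insurance Levy: YTD $197,310.00 ≥ cap $196,960.00 → $0.00
Total: $1,309.23 + $0.00 = $1,309.23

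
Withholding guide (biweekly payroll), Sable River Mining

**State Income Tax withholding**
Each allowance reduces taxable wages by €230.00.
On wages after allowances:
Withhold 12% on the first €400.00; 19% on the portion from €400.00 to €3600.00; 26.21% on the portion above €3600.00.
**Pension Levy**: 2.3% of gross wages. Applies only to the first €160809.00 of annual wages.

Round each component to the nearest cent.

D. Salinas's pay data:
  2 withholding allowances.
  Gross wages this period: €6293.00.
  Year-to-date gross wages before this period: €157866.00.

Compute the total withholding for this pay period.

State Income Tax: taxable = €6293.00 − 2×€230.00 = €5833.00
  €656.00 + 26.21% × (€5833.00 − €3600.00) = €656.00 + 26.21% × €2233.00 = €1241.27
Pension Levy: cap €160809.00 − YTD €157866.00 = €2943.00 subject; 2.3% × €2943.00 = €67.69
Total: €1241.27 + €67.69 = €1308.96

€1308.96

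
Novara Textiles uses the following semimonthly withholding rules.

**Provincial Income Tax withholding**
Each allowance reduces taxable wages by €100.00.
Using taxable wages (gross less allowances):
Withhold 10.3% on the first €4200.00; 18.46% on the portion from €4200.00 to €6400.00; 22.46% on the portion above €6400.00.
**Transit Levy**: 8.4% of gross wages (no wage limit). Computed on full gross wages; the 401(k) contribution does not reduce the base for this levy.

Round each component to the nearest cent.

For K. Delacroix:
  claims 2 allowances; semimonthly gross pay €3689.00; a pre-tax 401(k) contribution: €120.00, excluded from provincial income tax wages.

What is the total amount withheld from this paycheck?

€656.89

Provincial Income Tax: taxable = €3689.00 − €120.00 − 2×€100.00 = €3369.00
  10.3% × €3369.00 = €347.01
Transit Levy: 8.4% × €3689.00 = €309.88
Total: €347.01 + €309.88 = €656.89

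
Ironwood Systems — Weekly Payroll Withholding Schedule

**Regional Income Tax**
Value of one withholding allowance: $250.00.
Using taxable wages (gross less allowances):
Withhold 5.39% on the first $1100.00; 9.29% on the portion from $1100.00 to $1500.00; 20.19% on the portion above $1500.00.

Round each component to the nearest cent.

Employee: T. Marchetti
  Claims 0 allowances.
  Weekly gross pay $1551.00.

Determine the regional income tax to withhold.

Regional Income Tax: taxable = $1551.00
  $96.45 + 20.19% × ($1551.00 − $1500.00) = $96.45 + 20.19% × $51.00 = $106.75

$106.75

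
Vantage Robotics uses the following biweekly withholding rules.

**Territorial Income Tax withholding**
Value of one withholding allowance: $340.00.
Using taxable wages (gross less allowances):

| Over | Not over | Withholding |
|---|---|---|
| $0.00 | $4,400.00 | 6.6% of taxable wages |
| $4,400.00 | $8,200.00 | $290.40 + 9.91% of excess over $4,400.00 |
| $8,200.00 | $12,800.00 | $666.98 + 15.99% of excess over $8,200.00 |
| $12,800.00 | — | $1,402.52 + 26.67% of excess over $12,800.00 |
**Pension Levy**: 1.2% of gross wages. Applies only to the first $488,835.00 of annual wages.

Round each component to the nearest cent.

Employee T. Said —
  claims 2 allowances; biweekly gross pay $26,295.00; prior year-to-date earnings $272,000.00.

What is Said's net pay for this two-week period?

Territorial Income Tax: taxable = $26,295.00 − 2×$340.00 = $25,615.00
  $1,402.52 + 26.67% × ($25,615.00 − $12,800.00) = $1,402.52 + 26.67% × $12,815.00 = $4,820.28
Pension Levy: 1.2% × $26,295.00 = $315.54
Total withheld: $4,820.28 + $315.54 = $5,135.82
Net pay: $26,295.00 − $5,135.82 = $21,159.18

$21,159.18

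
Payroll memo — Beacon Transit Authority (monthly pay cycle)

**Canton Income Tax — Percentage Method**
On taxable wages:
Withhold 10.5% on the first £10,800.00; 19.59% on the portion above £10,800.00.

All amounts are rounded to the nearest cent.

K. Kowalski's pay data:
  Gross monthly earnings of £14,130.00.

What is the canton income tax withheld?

£1,786.35

Canton Income Tax: taxable = £14,130.00
  £1,134.00 + 19.59% × (£14,130.00 − £10,800.00) = £1,134.00 + 19.59% × £3,330.00 = £1,786.35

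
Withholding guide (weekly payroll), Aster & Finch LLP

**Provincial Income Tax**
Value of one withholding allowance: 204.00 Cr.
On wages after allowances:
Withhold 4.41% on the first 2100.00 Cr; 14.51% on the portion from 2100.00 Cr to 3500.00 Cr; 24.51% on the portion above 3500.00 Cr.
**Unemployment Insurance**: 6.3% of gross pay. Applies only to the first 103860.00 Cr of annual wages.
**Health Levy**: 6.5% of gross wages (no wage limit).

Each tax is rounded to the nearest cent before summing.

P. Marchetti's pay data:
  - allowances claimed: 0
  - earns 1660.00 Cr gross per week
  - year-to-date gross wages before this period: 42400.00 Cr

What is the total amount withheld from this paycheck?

285.69 Cr

Provincial Income Tax: taxable = 1660.00 Cr
  4.41% × 1660.00 Cr = 73.21 Cr
Unemployment Insurance: 6.3% × 1660.00 Cr = 104.58 Cr
Health Levy: 6.5% × 1660.00 Cr = 107.90 Cr
Total: 73.21 Cr + 104.58 Cr + 107.90 Cr = 285.69 Cr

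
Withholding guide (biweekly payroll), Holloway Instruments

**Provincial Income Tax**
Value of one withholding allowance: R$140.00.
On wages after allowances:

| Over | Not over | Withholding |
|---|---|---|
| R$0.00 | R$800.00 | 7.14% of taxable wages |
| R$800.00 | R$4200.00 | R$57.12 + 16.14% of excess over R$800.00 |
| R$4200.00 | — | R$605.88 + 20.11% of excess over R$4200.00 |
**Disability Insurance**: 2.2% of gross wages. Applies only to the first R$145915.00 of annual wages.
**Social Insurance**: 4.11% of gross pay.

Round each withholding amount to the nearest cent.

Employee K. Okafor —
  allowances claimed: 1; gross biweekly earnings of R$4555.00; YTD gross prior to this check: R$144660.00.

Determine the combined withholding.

R$863.94

Provincial Income Tax: taxable = R$4555.00 − 1×R$140.00 = R$4415.00
  R$605.88 + 20.11% × (R$4415.00 − R$4200.00) = R$605.88 + 20.11% × R$215.00 = R$649.12
Disability Insurance: cap R$145915.00 − YTD R$144660.00 = R$1255.00 subject; 2.2% × R$1255.00 = R$27.61
Social Insurance: 4.11% × R$4555.00 = R$187.21
Total: R$649.12 + R$27.61 + R$187.21 = R$863.94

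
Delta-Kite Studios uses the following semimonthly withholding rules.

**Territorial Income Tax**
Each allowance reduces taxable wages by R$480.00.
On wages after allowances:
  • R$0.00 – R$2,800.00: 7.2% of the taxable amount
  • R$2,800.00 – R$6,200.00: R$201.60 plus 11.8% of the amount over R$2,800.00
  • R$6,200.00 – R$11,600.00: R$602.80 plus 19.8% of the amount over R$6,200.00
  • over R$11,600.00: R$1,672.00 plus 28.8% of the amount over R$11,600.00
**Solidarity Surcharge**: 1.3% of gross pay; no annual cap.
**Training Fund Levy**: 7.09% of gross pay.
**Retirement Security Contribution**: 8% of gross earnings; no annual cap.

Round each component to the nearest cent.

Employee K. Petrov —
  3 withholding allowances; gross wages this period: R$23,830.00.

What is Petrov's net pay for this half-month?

Territorial Income Tax: taxable = R$23,830.00 − 3×R$480.00 = R$22,390.00
  R$1,672.00 + 28.8% × (R$22,390.00 − R$11,600.00) = R$1,672.00 + 28.8% × R$10,790.00 = R$4,779.52
Solidarity Surcharge: 1.3% × R$23,830.00 = R$309.79
Training Fund Levy: 7.09% × R$23,830.00 = R$1,689.55
Retirement Security Contribution: 8% × R$23,830.00 = R$1,906.40
Total withheld: R$4,779.52 + R$309.79 + R$1,689.55 + R$1,906.40 = R$8,685.26
Net pay: R$23,830.00 − R$8,685.26 = R$15,144.74

R$15,144.74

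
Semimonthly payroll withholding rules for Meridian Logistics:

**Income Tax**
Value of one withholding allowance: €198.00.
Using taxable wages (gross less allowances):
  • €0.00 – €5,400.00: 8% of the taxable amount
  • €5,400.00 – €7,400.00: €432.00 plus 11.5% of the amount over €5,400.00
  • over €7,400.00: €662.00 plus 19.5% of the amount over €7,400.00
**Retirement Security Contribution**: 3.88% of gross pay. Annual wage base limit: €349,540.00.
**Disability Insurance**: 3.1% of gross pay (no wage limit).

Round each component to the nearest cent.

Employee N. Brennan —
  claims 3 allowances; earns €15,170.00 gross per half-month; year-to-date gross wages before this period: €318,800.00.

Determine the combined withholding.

Income Tax: taxable = €15,170.00 − 3×€198.00 = €14,576.00
  €662.00 + 19.5% × (€14,576.00 − €7,400.00) = €662.00 + 19.5% × €7,176.00 = €2,061.32
Retirement Security Contribution: 3.88% × €15,170.00 = €588.60
Disability Insurance: 3.1% × €15,170.00 = €470.27
Total: €2,061.32 + €588.60 + €470.27 = €3,120.19

€3,120.19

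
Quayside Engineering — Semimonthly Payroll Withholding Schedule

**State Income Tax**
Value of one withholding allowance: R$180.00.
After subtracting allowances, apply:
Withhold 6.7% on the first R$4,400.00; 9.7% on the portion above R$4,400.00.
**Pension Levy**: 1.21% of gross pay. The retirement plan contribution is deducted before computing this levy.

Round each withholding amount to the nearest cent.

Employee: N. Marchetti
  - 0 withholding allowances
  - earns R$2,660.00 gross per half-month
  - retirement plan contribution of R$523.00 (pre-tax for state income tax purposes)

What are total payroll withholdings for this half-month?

State Income Tax: taxable = R$2,660.00 − R$523.00 = R$2,137.00
  6.7% × R$2,137.00 = R$143.18
Pension Levy: 1.21% × R$2,137.00 = R$25.86
Total: R$143.18 + R$25.86 = R$169.04

R$169.04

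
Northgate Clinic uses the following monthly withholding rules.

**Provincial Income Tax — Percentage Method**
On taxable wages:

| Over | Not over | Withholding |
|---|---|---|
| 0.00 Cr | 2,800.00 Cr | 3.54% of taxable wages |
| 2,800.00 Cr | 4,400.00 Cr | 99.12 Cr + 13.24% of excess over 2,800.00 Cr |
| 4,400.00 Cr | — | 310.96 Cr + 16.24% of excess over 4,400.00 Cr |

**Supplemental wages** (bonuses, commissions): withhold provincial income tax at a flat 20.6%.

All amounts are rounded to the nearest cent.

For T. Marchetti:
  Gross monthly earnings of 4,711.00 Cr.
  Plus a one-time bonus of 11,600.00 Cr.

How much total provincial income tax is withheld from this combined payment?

Provincial Income Tax: taxable = 4,711.00 Cr
  310.96 Cr + 16.24% × (4,711.00 Cr − 4,400.00 Cr) = 310.96 Cr + 16.24% × 311.00 Cr = 361.47 Cr
Supplemental (20.6% flat on bonus): 20.6% × 11,600.00 Cr = 2,389.60 Cr
Total provincial income tax: 361.47 Cr + 2,389.60 Cr = 2,751.07 Cr

2,751.07 Cr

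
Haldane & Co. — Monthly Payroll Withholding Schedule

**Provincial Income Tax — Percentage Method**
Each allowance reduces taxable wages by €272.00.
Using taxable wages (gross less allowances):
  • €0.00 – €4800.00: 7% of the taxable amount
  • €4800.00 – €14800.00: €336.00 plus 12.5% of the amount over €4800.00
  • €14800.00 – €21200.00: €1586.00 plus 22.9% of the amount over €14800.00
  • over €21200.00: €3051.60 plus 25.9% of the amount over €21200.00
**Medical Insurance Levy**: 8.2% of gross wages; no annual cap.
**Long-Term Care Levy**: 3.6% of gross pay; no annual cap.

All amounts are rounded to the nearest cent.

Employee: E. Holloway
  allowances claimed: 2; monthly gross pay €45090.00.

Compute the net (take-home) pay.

Provincial Income Tax: taxable = €45090.00 − 2×€272.00 = €44546.00
  €3051.60 + 25.9% × (€44546.00 − €21200.00) = €3051.60 + 25.9% × €23346.00 = €9098.21
Medical Insurance Levy: 8.2% × €45090.00 = €3697.38
Long-Term Care Levy: 3.6% × €45090.00 = €1623.24
Total withheld: €9098.21 + €3697.38 + €1623.24 = €14418.83
Net pay: €45090.00 − €14418.83 = €30671.17

€30671.17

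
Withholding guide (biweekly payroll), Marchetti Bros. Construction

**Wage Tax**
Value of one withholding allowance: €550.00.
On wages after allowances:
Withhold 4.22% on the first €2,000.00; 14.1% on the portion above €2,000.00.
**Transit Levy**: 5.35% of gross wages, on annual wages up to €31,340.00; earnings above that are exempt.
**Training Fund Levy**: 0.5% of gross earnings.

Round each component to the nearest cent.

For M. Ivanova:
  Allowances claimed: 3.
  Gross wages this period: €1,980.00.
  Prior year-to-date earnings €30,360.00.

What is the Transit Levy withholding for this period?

Transit Levy: cap €31,340.00 − YTD €30,360.00 = €980.00 subject; 5.35% × €980.00 = €52.43

€52.43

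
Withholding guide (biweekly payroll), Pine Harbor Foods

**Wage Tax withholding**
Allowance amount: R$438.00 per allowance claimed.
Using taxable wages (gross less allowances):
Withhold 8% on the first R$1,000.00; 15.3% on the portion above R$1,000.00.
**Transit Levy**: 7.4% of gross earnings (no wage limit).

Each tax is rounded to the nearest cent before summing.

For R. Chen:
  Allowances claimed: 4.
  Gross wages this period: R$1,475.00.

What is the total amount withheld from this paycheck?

R$109.15

Wage Tax: taxable = R$1,475.00 − 4×R$438.00 = R$-277.00
  Taxable ≤ 0 → R$0.00
Transit Levy: 7.4% × R$1,475.00 = R$109.15
Total: R$0.00 + R$109.15 = R$109.15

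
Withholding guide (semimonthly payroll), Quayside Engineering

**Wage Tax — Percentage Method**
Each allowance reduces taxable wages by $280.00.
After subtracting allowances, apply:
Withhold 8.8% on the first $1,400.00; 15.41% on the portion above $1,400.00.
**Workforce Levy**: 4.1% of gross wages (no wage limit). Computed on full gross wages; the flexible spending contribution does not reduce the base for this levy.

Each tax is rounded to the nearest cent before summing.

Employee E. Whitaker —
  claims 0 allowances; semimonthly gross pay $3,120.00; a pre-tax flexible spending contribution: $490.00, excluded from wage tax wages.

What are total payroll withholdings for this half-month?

Wage Tax: taxable = $3,120.00 − $490.00 = $2,630.00
  $123.20 + 15.41% × ($2,630.00 − $1,400.00) = $123.20 + 15.41% × $1,230.00 = $312.74
Workforce Levy: 4.1% × $3,120.00 = $127.92
Total: $312.74 + $127.92 = $440.66

$440.66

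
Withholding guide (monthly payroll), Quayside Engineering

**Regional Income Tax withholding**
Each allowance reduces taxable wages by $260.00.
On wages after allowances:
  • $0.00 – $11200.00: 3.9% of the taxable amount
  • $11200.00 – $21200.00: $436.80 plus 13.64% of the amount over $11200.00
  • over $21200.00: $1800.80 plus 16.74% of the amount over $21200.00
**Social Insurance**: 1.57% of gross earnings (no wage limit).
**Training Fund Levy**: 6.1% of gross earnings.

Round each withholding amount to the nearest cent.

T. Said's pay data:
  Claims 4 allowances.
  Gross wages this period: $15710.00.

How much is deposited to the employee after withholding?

Regional Income Tax: taxable = $15710.00 − 4×$260.00 = $14670.00
  $436.80 + 13.64% × ($14670.00 − $11200.00) = $436.80 + 13.64% × $3470.00 = $910.11
Social Insurance: 1.57% × $15710.00 = $246.65
Training Fund Levy: 6.1% × $15710.00 = $958.31
Total withheld: $910.11 + $246.65 + $958.31 = $2115.07
Net pay: $15710.00 − $2115.07 = $13594.93

$13594.93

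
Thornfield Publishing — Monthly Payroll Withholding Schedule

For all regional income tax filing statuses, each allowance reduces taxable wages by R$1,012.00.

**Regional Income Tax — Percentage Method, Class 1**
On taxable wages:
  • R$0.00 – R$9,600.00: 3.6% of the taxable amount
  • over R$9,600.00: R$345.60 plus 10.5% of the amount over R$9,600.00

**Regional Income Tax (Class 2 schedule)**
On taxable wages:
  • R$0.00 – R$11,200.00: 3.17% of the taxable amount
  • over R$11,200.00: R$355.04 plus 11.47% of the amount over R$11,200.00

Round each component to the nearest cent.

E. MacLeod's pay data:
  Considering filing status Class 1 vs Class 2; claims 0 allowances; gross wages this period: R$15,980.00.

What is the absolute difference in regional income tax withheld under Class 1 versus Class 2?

Regional Income Tax (Class 1): taxable = R$15,980.00
  R$345.60 + 10.5% × (R$15,980.00 − R$9,600.00) = R$345.60 + 10.5% × R$6,380.00 = R$1,015.50
Regional Income Tax (Class 2): taxable = R$15,980.00
  R$355.04 + 11.47% × (R$15,980.00 − R$11,200.00) = R$355.04 + 11.47% × R$4,780.00 = R$903.31
Difference: |R$1,015.50 − R$903.31| = R$112.19 (higher under Class 1)

R$112.19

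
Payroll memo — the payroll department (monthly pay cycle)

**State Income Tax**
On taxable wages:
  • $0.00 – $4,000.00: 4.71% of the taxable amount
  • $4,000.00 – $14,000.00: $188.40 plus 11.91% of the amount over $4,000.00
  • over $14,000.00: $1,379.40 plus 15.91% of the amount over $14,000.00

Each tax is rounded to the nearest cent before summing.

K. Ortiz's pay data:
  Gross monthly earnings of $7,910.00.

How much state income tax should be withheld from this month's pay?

$654.08

State Income Tax: taxable = $7,910.00
  $188.40 + 11.91% × ($7,910.00 − $4,000.00) = $188.40 + 11.91% × $3,910.00 = $654.08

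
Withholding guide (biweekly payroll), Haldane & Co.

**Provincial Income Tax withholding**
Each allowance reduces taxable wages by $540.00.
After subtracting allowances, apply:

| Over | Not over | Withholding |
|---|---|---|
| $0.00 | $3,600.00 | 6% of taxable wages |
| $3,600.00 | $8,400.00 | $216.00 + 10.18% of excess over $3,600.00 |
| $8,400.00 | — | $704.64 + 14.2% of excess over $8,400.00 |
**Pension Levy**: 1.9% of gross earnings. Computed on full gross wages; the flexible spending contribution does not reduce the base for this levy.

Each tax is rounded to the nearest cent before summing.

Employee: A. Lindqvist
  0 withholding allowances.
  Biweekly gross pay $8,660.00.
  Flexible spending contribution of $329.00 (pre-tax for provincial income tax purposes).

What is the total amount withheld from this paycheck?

Provincial Income Tax: taxable = $8,660.00 − $329.00 = $8,331.00
  $216.00 + 10.18% × ($8,331.00 − $3,600.00) = $216.00 + 10.18% × $4,731.00 = $697.62
Pension Levy: 1.9% × $8,660.00 = $164.54
Total: $697.62 + $164.54 = $862.16

$862.16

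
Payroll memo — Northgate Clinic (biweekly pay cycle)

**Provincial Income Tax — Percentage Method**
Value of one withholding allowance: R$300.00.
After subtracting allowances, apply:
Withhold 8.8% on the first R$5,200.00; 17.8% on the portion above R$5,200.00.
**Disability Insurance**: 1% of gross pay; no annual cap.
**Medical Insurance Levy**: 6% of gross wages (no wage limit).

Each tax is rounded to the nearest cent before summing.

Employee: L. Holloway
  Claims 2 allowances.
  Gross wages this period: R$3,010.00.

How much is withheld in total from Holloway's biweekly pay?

Provincial Income Tax: taxable = R$3,010.00 − 2×R$300.00 = R$2,410.00
  8.8% × R$2,410.00 = R$212.08
Disability Insurance: 1% × R$3,010.00 = R$30.10
Medical Insurance Levy: 6% × R$3,010.00 = R$180.60
Total: R$212.08 + R$30.10 + R$180.60 = R$422.78

R$422.78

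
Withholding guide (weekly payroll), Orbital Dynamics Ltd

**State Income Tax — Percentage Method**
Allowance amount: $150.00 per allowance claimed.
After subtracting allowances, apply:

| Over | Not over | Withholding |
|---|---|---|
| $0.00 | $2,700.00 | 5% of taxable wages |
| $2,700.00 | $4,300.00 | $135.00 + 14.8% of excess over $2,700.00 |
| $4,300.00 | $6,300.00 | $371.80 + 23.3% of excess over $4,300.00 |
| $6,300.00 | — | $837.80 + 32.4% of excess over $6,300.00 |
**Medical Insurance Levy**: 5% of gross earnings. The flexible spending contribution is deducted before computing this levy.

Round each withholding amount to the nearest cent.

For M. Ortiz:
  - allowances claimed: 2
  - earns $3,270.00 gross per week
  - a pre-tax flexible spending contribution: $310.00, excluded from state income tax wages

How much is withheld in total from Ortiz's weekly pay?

$281.00

State Income Tax: taxable = $3,270.00 − $310.00 − 2×$150.00 = $2,660.00
  5% × $2,660.00 = $133.00
Medical Insurance Levy: 5% × $2,960.00 = $148.00
Total: $133.00 + $148.00 = $281.00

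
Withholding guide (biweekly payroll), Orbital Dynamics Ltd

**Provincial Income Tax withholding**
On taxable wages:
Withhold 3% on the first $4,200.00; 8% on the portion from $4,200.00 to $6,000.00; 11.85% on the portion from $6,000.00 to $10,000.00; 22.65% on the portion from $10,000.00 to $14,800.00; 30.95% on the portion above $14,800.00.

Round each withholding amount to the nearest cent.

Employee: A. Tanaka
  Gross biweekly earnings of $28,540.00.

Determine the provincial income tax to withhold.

Provincial Income Tax: taxable = $28,540.00
  $1,831.20 + 30.95% × ($28,540.00 − $14,800.00) = $1,831.20 + 30.95% × $13,740.00 = $6,083.73

$6,083.73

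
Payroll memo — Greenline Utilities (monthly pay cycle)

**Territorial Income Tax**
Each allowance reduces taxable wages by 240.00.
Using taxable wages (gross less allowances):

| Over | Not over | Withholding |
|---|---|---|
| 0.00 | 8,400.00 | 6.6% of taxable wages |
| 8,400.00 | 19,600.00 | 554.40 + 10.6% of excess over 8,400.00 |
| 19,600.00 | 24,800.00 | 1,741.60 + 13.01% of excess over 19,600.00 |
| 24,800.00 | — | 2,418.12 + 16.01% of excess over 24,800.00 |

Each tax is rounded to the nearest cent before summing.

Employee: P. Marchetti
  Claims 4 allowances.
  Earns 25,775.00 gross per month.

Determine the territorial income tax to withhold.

Territorial Income Tax: taxable = 25,775.00 − 4×240.00 = 24,815.00
  2,418.12 + 16.01% × (24,815.00 − 24,800.00) = 2,418.12 + 16.01% × 15.00 = 2,420.52

2,420.52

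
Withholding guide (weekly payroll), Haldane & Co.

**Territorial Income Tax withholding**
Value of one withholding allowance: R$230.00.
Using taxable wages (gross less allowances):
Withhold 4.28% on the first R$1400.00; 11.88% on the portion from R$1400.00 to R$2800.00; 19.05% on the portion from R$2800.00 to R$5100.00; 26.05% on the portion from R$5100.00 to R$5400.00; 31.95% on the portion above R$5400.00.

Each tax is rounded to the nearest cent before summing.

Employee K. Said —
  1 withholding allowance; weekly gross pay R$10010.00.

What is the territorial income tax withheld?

Territorial Income Tax: taxable = R$10010.00 − 1×R$230.00 = R$9780.00
  R$742.54 + 31.95% × (R$9780.00 − R$5400.00) = R$742.54 + 31.95% × R$4380.00 = R$2141.95

R$2141.95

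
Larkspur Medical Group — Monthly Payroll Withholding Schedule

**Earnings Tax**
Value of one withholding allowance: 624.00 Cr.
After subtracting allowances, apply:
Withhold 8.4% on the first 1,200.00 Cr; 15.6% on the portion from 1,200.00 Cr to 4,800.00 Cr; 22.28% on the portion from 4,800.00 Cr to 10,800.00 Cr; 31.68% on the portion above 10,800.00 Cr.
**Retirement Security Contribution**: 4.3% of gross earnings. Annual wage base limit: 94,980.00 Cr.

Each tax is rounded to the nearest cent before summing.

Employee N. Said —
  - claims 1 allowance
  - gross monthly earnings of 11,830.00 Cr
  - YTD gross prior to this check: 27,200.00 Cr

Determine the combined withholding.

2,636.51 Cr

Earnings Tax: taxable = 11,830.00 Cr − 1×624.00 Cr = 11,206.00 Cr
  1,999.20 Cr + 31.68% × (11,206.00 Cr − 10,800.00 Cr) = 1,999.20 Cr + 31.68% × 406.00 Cr = 2,127.82 Cr
Retirement Security Contribution: 4.3% × 11,830.00 Cr = 508.69 Cr
Total: 2,127.82 Cr + 508.69 Cr = 2,636.51 Cr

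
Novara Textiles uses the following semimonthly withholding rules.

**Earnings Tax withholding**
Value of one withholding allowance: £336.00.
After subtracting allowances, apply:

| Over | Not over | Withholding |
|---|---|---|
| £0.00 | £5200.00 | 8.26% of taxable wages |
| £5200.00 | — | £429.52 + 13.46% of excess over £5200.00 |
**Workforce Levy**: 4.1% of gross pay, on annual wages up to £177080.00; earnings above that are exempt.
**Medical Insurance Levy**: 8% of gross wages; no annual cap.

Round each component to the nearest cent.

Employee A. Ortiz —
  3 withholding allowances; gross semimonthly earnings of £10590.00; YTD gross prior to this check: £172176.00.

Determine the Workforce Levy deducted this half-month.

Workforce Levy: cap £177080.00 − YTD £172176.00 = £4904.00 subject; 4.1% × £4904.00 = £201.06

£201.06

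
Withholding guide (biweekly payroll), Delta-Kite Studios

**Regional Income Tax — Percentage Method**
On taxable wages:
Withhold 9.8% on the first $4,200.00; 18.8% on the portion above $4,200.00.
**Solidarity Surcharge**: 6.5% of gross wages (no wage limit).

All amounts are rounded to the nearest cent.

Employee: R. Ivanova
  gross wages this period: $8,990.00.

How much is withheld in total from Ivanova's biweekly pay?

$1,896.47

Regional Income Tax: taxable = $8,990.00
  $411.60 + 18.8% × ($8,990.00 − $4,200.00) = $411.60 + 18.8% × $4,790.00 = $1,312.12
Solidarity Surcharge: 6.5% × $8,990.00 = $584.35
Total: $1,312.12 + $584.35 = $1,896.47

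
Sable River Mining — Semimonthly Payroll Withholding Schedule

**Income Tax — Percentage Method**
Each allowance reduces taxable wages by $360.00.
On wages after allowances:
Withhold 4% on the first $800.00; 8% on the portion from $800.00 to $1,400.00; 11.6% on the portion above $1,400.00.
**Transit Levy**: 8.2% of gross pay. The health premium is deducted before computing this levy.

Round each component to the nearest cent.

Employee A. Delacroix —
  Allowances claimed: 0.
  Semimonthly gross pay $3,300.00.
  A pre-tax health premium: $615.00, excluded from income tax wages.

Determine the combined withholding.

$449.23

Income Tax: taxable = $3,300.00 − $615.00 = $2,685.00
  $80.00 + 11.6% × ($2,685.00 − $1,400.00) = $80.00 + 11.6% × $1,285.00 = $229.06
Transit Levy: 8.2% × $2,685.00 = $220.17
Total: $229.06 + $220.17 = $449.23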